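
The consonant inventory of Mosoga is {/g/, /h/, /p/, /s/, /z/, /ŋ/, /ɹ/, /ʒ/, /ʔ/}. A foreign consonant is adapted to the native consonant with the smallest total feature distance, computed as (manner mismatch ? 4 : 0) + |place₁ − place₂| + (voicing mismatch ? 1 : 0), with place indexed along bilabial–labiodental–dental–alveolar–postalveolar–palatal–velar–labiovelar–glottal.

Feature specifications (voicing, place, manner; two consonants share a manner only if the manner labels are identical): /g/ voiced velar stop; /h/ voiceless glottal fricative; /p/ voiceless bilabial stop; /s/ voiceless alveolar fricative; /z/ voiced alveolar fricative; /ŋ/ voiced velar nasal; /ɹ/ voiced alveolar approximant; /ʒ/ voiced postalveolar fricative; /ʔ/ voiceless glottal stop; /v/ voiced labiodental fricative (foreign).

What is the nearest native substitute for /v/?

/z/ is closest: same manner (fricative), place distance 2 (labiodental→alveolar), same voicing; total 2. Next closest is /s/ at distance 3.

z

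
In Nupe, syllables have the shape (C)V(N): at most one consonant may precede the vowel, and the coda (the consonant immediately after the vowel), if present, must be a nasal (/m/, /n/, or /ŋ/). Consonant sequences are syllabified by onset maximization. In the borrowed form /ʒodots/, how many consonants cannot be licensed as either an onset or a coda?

2

Syllabifying with onset maximization leaves /t/, /s/ stranded (only a nasal (/m/, /n/, or /ŋ/) is licensed in coda position; onsets are limited to one consonant).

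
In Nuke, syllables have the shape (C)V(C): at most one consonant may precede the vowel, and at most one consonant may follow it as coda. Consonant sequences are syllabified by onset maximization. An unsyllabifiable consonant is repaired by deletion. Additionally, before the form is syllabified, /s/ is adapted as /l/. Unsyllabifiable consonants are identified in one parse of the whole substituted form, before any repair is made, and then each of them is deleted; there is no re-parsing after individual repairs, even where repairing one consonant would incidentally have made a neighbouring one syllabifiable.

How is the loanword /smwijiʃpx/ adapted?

Substitution: /s/ → /l/, giving /lmwijiʃpx/.
The consonants /l/, /m/, /p/, /x/ cannot be parsed into a legal (C)V(C) syllable (at most one coda consonant is licensed; onsets are limited to one consonant).
Each unlicensed consonant is deleted: /l/, /m/, /p/, /x/.

wijiʃ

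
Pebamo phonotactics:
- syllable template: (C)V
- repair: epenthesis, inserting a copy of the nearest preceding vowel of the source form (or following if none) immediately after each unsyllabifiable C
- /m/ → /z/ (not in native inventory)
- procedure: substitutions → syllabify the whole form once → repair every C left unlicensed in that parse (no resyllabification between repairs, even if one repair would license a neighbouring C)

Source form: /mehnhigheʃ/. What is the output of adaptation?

Substitution: /m/ → /z/, giving /zehnhigheʃ/.
Under (C)V, the unsyllabifiable consonants are /h/, /n/, /g/, /ʃ/ (no codas are permitted; onsets are limited to one consonant).
Each unlicensed consonant becomes the onset of a new syllable: /h/ → /he/, /n/ → /ne/, /g/ → /gi/, /ʃ/ → /ʃe/.

zehenehigiheʃe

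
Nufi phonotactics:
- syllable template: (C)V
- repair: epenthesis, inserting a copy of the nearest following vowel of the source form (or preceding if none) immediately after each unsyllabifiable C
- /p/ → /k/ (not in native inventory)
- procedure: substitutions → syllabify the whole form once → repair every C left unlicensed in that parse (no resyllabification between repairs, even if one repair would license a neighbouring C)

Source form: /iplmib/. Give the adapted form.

ikilimibi

Substitution: /p/ → /k/, giving /iklmib/.
The consonants /k/, /l/, /b/ cannot be parsed into a legal (C)V syllable (no codas are permitted; onsets are limited to one consonant).
Epenthesis after each stranded consonant: /k/ → /ki/, /l/ → /li/, /b/ → /bi/.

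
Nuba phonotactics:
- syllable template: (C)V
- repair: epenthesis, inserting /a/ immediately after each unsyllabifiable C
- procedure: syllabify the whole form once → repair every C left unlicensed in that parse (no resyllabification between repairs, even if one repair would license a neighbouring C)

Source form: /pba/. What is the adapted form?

Syllabifying with onset maximization leaves /p/ stranded (no codas are permitted; onsets are limited to one consonant).
Inserting the epenthetic vowel yields /p/ → /pa/.

paba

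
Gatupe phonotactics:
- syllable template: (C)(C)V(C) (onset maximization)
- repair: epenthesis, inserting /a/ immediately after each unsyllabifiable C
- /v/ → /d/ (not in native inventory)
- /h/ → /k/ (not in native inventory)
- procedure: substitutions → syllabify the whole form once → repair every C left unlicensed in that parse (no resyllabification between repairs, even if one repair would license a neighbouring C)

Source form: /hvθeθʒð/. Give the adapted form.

Substitution: /h/ → /k/, /v/ → /d/, giving /kdθeθʒð/.
The consonants /k/, /ʒ/, /ð/ cannot be parsed into a legal (C)(C)V(C) syllable (at most one coda consonant is licensed; onsets may contain at most 2 consonants).
Inserting the epenthetic vowel yields /k/ → /ka/, /ʒ/ → /ʒa/, /ð/ → /ða/.

kadθeθʒaða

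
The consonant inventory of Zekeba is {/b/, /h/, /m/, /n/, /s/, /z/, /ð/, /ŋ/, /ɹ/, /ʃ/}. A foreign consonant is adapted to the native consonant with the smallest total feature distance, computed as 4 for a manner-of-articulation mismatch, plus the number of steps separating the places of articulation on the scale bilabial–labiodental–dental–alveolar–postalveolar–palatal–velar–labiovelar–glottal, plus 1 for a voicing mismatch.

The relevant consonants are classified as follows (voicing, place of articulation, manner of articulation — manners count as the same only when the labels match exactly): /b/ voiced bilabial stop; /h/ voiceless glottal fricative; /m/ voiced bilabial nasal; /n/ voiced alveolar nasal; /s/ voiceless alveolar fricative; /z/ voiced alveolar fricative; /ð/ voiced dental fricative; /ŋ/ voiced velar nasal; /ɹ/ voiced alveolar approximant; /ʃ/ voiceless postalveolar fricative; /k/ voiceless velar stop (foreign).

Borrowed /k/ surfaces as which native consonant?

ŋ

/ŋ/ is closest: manner differs (stop→nasal, +4), place distance 0 (velar→velar), voicing differs (+1); total 5. Next closest is /h/ at distance 6.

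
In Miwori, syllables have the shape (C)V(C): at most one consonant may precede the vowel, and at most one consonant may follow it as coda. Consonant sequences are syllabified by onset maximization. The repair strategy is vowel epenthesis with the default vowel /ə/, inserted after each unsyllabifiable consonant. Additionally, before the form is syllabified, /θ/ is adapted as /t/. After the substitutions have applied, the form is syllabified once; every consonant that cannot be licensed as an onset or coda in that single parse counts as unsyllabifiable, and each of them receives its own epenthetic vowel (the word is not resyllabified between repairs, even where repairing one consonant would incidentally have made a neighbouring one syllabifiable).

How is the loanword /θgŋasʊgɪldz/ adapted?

təgəŋasʊgɪldəzə

Substitution: /θ/ → /t/, giving /tgŋasʊgɪldz/.
Syllabifying with onset maximization leaves /t/, /g/, /d/, /z/ stranded (at most one coda consonant is licensed; onsets are limited to one consonant).
Inserting the epenthetic vowel yields /t/ → /tə/, /g/ → /gə/, /d/ → /də/, /z/ → /zə/.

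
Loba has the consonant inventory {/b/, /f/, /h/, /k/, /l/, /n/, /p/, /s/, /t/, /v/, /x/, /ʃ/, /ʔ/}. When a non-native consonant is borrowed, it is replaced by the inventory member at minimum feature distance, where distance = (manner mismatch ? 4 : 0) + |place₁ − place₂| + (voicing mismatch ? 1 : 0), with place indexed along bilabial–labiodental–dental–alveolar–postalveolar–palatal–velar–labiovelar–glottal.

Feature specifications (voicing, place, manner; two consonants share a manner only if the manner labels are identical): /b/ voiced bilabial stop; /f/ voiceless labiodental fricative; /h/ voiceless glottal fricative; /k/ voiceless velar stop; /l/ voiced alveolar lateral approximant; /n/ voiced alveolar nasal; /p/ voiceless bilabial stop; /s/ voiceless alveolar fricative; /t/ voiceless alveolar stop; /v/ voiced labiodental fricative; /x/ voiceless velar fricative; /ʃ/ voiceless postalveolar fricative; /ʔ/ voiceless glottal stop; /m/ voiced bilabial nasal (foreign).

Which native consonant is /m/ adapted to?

/n/ is closest: same manner (nasal), place distance 3 (bilabial→alveolar), same voicing; total 3. Next closest is /b/ at distance 4.

n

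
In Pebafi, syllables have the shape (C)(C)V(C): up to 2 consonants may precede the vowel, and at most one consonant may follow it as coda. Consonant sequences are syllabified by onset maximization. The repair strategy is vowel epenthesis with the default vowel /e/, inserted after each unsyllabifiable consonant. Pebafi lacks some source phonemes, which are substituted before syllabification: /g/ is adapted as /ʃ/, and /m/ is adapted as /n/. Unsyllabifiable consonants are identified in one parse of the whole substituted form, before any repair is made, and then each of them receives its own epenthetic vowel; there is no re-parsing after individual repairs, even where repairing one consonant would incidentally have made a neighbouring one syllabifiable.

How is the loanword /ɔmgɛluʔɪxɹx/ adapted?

Substitution: /m/ → /n/, /g/ → /ʃ/, giving /ɔnʃɛluʔɪxɹx/.
The consonants /ɹ/, /x/ cannot be parsed into a legal (C)(C)V(C) syllable (at most one coda consonant is licensed; onsets may contain at most 2 consonants).
Each unlicensed consonant becomes the onset of a new syllable: /ɹ/ → /ɹe/, /x/ → /xe/.

ɔnʃɛluʔɪxɹexe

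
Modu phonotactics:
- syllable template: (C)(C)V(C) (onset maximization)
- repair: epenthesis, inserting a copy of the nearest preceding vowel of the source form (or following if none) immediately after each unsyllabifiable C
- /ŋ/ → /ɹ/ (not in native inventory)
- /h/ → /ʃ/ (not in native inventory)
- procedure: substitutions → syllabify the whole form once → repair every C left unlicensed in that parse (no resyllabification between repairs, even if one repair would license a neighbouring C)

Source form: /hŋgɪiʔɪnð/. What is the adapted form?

ʃɪɹgɪiʔɪnðɪ

Substitution: /h/ → /ʃ/, /ŋ/ → /ɹ/, giving /ʃɹgɪiʔɪnð/.
Under (C)(C)V(C), the unsyllabifiable consonants are /ʃ/, /ð/ (at most one coda consonant is licensed; onsets may contain at most 2 consonants).
Epenthesis after each stranded consonant: /ʃ/ → /ʃɪ/, /ð/ → /ðɪ/.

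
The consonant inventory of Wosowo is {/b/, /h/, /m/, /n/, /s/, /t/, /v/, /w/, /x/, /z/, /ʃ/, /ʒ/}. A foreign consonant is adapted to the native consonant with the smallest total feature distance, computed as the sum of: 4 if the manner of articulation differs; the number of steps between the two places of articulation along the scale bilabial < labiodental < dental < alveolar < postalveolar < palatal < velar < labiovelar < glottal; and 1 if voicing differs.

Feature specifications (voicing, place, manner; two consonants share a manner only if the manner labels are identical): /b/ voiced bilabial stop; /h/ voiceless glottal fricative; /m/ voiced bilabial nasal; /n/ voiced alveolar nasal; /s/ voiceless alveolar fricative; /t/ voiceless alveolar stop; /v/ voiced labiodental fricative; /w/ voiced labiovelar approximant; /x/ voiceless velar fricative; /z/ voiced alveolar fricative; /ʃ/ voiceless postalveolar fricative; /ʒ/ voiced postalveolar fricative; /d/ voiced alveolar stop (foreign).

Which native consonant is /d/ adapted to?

/t/ is closest: same manner (stop), place distance 0 (alveolar→alveolar), voicing differs (+1); total 1. Next closest is /b/ at distance 3.

t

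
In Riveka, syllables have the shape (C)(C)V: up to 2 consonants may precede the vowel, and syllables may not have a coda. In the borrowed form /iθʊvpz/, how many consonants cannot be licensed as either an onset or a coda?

Syllabifying with onset maximization leaves /v/, /p/, /z/ stranded (no codas are permitted; onsets may contain at most 2 consonants).

3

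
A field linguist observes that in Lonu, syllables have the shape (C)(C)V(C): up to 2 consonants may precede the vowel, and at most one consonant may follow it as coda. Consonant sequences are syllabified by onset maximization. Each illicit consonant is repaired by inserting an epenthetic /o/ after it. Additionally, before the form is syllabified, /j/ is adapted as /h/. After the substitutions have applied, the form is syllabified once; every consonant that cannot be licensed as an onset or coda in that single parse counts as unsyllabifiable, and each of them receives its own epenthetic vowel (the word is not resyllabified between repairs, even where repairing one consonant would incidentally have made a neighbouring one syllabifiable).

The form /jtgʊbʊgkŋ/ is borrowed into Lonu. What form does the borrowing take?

Substitution: /j/ → /h/, giving /htgʊbʊgkŋ/.
The consonants /h/, /k/, /ŋ/ cannot be parsed into a legal (C)(C)V(C) syllable (at most one coda consonant is licensed; onsets may contain at most 2 consonants).
Epenthesis after each stranded consonant: /h/ → /ho/, /k/ → /ko/, /ŋ/ → /ŋo/.

hotgʊbʊgkoŋo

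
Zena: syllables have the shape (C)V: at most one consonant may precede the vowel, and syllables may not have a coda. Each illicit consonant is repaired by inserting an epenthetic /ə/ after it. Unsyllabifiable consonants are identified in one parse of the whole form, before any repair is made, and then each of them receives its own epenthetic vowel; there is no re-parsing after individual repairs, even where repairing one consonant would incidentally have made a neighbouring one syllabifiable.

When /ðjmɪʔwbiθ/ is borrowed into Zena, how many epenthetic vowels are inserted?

5

The unsyllabifiable consonants are /ð/, /j/, /ʔ/, /w/, /θ/; each receives one epenthetic vowel.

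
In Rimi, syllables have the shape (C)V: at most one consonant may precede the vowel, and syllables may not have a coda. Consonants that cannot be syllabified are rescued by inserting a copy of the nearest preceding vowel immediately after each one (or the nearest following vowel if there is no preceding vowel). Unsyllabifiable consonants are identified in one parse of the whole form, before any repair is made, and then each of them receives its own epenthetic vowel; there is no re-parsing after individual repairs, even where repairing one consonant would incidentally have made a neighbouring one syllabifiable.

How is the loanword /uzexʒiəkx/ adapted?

Syllabifying with onset maximization leaves /x/, /k/, /x/ stranded (no codas are permitted; onsets are limited to one consonant).
Inserting the epenthetic vowel yields /x/ → /xe/, /k/ → /kə/, /x/ → /xə/.

uzexeʒiəkəxə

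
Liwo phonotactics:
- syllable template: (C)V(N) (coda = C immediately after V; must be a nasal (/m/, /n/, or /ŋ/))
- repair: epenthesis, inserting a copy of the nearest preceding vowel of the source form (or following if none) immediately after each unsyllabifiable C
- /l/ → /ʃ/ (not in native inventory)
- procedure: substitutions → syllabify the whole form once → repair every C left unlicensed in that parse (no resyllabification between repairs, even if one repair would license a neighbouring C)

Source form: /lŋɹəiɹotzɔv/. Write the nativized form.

Substitution: /l/ → /ʃ/, giving /ʃŋɹəiɹotzɔv/.
Syllabifying with onset maximization leaves /ʃ/, /ŋ/, /t/, /v/ stranded (only a nasal (/m/, /n/, or /ŋ/) is licensed in coda position; onsets are limited to one consonant).
Inserting the epenthetic vowel yields /ʃ/ → /ʃə/, /ŋ/ → /ŋə/, /t/ → /to/, /v/ → /vɔ/.

ʃəŋəɹəiɹotozɔvɔ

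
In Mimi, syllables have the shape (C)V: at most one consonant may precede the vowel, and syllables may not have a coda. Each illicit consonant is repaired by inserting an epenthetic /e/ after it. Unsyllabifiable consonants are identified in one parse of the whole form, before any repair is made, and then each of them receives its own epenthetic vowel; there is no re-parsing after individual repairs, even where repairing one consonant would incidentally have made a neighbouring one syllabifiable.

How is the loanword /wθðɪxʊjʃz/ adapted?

weθeðɪxʊjeʃeze

Syllabifying with onset maximization leaves /w/, /θ/, /j/, /ʃ/, /z/ stranded (no codas are permitted; onsets are limited to one consonant).
Inserting the epenthetic vowel yields /w/ → /we/, /θ/ → /θe/, /j/ → /je/, /ʃ/ → /ʃe/, /z/ → /ze/.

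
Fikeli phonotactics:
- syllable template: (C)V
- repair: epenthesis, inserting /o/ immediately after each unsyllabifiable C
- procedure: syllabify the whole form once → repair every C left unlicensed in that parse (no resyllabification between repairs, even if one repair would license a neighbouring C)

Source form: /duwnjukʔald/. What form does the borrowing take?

duwonojukoʔalodo

Under (C)V, the unsyllabifiable consonants are /w/, /n/, /k/, /l/, /d/ (no codas are permitted; onsets are limited to one consonant).
Epenthesis after each stranded consonant: /w/ → /wo/, /n/ → /no/, /k/ → /ko/, /l/ → /lo/, /d/ → /do/.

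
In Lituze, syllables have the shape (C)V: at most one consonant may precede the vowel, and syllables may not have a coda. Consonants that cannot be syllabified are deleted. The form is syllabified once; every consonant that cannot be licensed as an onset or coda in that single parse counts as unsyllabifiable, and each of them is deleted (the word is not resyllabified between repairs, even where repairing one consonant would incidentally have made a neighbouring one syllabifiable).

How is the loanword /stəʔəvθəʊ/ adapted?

təʔəθəʊ

Under (C)V, the unsyllabifiable consonants are /s/, /v/ (no codas are permitted; onsets are limited to one consonant).
Deleting the stranded consonants removes /s/, /v/.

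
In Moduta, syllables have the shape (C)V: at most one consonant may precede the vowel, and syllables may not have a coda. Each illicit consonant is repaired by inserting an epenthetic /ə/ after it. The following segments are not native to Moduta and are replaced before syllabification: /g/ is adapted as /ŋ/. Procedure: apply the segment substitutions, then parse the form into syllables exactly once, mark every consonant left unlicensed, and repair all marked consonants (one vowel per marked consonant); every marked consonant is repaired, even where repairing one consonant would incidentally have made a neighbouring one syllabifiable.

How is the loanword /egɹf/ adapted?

eŋəɹəfə

Substitution: /g/ → /ŋ/, giving /eŋɹf/.
Under (C)V, the unsyllabifiable consonants are /ŋ/, /ɹ/, /f/ (no codas are permitted; onsets are limited to one consonant).
Epenthesis after each stranded consonant: /ŋ/ → /ŋə/, /ɹ/ → /ɹə/, /f/ → /fə/.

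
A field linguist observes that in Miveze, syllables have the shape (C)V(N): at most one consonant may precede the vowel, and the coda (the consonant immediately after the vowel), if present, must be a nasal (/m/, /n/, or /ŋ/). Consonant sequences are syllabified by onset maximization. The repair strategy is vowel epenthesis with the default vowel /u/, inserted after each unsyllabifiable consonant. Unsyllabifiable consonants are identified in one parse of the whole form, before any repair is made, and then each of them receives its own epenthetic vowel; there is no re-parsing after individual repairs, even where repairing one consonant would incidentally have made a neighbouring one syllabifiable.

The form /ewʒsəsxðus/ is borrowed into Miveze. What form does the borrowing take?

The consonants /w/, /ʒ/, /s/, /x/, /s/ cannot be parsed into a legal (C)V(N) syllable (only a nasal (/m/, /n/, or /ŋ/) is licensed in coda position; onsets are limited to one consonant).
Each unlicensed consonant becomes the onset of a new syllable: /w/ → /wu/, /ʒ/ → /ʒu/, /s/ → /su/, /x/ → /xu/, /s/ → /su/.

ewuʒusəsuxuðusu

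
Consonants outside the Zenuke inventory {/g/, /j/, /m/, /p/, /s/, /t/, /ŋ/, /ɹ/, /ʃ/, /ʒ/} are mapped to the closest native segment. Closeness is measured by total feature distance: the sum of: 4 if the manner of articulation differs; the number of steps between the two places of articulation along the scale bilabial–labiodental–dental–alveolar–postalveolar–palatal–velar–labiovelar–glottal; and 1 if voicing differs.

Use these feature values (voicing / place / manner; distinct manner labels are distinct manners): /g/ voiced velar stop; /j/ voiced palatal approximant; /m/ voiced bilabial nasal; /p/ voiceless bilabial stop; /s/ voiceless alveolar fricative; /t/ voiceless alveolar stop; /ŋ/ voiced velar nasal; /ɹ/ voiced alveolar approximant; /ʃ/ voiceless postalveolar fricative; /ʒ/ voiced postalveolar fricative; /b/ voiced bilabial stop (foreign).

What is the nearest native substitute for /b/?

/p/ is closest: same manner (stop), place distance 0 (bilabial→bilabial), voicing differs (+1); total 1. Next closest is /m/ at distance 4.

p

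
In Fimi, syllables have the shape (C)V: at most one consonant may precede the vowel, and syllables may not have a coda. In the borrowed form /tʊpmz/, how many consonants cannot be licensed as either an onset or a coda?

3

The consonants /p/, /m/, /z/ cannot be parsed into a legal (C)V syllable (no codas are permitted; onsets are limited to one consonant).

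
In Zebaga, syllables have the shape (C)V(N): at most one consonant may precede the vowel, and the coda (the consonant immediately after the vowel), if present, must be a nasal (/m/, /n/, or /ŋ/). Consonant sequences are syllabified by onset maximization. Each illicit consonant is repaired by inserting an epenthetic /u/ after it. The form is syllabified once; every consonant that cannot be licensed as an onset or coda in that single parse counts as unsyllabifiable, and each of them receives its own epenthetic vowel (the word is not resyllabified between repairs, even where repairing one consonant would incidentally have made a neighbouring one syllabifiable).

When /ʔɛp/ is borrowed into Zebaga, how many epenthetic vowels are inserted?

1

The unsyllabifiable consonants are /p/; each receives one epenthetic vowel.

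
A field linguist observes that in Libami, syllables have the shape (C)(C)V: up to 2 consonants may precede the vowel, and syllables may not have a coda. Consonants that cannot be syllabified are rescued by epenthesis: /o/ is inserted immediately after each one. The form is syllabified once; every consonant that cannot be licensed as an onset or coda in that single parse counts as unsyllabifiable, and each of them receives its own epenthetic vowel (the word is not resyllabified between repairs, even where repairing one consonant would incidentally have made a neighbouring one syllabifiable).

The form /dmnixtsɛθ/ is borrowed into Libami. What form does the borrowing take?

domnixotsɛθo

Under (C)(C)V, the unsyllabifiable consonants are /d/, /x/, /θ/ (no codas are permitted; onsets may contain at most 2 consonants).
Epenthesis after each stranded consonant: /d/ → /do/, /x/ → /xo/, /θ/ → /θo/.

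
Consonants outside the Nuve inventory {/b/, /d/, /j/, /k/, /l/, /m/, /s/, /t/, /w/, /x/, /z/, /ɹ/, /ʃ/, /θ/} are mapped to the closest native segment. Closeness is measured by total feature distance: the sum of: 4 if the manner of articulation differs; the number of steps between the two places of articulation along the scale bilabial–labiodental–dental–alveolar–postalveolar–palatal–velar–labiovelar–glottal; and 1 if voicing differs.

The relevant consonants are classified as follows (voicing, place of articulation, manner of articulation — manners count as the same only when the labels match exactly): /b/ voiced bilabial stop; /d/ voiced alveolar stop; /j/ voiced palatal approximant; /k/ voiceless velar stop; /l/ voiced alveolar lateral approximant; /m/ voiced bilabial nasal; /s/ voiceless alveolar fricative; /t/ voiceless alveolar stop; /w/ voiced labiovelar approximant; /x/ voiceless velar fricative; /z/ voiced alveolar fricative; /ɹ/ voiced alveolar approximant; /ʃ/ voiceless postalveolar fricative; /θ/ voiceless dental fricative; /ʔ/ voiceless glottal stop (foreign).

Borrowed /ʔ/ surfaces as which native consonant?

/k/ is closest: same manner (stop), place distance 2 (glottal→velar), same voicing; total 2. Next closest is /t/ at distance 5.

k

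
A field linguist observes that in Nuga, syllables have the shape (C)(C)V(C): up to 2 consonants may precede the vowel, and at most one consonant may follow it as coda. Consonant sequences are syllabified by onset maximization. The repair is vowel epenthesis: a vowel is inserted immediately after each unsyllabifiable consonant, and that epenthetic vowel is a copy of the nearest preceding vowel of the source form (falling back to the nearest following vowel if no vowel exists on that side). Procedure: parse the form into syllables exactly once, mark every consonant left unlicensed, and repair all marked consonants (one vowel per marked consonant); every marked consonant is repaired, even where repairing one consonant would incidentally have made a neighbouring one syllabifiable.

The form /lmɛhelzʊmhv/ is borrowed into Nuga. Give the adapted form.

lmɛhelzʊmhʊvʊ

Syllabifying with onset maximization leaves /h/, /v/ stranded (at most one coda consonant is licensed; onsets may contain at most 2 consonants).
Epenthesis after each stranded consonant: /h/ → /hʊ/, /v/ → /vʊ/.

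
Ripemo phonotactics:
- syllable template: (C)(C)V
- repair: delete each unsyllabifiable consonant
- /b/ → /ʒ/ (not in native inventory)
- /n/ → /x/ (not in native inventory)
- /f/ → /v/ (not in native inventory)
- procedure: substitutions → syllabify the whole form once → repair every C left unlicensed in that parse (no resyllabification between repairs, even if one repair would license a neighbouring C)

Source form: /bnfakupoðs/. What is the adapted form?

xvakupo

Substitution: /b/ → /ʒ/, /n/ → /x/, /f/ → /v/, giving /ʒxvakupoðs/.
Under (C)(C)V, the unsyllabifiable consonants are /ʒ/, /ð/, /s/ (no codas are permitted; onsets may contain at most 2 consonants).
Deleting the stranded consonants removes /ʒ/, /ð/, /s/.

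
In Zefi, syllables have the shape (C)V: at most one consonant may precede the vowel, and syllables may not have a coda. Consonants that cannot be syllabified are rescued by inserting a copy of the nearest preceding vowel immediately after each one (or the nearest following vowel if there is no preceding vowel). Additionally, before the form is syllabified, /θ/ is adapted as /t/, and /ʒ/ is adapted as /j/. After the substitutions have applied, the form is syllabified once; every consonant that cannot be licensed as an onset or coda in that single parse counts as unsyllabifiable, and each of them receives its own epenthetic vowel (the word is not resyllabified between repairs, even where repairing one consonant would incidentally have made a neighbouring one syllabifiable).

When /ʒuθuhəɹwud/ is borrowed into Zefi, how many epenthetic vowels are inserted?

After substitution the input is /jutuhəɹwud/.
The unsyllabifiable consonants are /ɹ/, /d/; each receives one epenthetic vowel.

2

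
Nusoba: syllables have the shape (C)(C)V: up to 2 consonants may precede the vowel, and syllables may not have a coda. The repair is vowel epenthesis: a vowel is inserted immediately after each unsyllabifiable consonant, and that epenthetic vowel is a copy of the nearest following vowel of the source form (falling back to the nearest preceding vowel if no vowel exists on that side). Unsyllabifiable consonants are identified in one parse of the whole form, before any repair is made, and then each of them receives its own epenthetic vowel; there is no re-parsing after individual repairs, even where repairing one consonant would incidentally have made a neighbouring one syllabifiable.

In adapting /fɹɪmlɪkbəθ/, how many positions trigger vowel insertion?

The unsyllabifiable consonants are /θ/; each receives one epenthetic vowel.

1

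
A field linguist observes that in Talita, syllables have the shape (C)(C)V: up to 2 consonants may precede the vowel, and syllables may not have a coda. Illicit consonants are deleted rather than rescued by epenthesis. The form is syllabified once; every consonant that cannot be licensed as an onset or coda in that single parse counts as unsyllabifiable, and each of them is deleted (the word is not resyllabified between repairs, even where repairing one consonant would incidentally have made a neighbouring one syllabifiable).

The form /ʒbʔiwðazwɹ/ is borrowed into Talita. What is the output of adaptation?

Under (C)(C)V, the unsyllabifiable consonants are /ʒ/, /z/, /w/, /ɹ/ (no codas are permitted; onsets may contain at most 2 consonants).
Deletion applies to /ʒ/, /z/, /w/, /ɹ/.

bʔiwða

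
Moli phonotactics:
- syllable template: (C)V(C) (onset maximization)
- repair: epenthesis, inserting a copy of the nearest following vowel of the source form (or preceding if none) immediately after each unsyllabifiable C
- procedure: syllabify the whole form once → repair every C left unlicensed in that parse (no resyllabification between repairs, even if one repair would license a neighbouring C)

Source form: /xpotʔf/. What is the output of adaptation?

The consonants /x/, /ʔ/, /f/ cannot be parsed into a legal (C)V(C) syllable (at most one coda consonant is licensed; onsets are limited to one consonant).
Inserting the epenthetic vowel yields /x/ → /xo/, /ʔ/ → /ʔo/, /f/ → /fo/.

xopotʔofo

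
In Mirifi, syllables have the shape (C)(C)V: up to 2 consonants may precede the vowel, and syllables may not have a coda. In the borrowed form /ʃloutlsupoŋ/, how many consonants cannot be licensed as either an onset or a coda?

The consonants /t/, /ŋ/ cannot be parsed into a legal (C)(C)V syllable (no codas are permitted; onsets may contain at most 2 consonants).

2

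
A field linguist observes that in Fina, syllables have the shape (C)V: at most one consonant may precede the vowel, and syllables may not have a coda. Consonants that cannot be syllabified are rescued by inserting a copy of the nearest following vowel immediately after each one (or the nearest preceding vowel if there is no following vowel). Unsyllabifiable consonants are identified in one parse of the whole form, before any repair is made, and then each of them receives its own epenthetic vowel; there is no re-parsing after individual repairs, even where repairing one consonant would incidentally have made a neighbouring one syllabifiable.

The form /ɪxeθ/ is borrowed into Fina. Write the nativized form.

The consonants /θ/ cannot be parsed into a legal (C)V syllable (no codas are permitted; onsets are limited to one consonant).
Inserting the epenthetic vowel yields /θ/ → /θe/.

ɪxeθe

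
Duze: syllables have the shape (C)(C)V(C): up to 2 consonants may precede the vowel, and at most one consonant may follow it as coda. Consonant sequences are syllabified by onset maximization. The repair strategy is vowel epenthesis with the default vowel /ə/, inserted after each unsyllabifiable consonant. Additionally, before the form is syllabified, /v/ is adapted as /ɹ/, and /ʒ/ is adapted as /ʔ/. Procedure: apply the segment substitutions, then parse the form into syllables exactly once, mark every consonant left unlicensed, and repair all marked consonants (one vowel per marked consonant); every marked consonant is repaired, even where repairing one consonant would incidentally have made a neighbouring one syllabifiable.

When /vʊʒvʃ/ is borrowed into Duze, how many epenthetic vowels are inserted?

After substitution the input is /ɹʊʔɹʃ/.
The unsyllabifiable consonants are /ɹ/, /ʃ/; each receives one epenthetic vowel.

2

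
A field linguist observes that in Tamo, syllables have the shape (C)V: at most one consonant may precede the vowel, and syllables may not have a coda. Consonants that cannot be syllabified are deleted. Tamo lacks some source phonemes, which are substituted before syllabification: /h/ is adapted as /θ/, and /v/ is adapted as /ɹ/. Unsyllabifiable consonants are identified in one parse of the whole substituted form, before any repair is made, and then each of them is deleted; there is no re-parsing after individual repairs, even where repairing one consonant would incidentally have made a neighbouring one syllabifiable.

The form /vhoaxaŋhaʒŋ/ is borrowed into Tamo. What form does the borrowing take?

Substitution: /v/ → /ɹ/, /h/ → /θ/, giving /ɹθoaxaŋθaʒŋ/.
The consonants /ɹ/, /ŋ/, /ʒ/, /ŋ/ cannot be parsed into a legal (C)V syllable (no codas are permitted; onsets are limited to one consonant).
Each unlicensed consonant is deleted: /ɹ/, /ŋ/, /ʒ/, /ŋ/.

θoaxaθa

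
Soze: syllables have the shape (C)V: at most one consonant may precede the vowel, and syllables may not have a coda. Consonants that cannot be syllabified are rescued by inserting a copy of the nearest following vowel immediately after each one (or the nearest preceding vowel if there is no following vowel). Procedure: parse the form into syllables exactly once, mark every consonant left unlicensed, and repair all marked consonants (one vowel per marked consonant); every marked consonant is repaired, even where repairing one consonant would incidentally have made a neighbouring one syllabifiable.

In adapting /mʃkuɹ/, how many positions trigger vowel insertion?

The unsyllabifiable consonants are /m/, /ʃ/, /ɹ/; each receives one epenthetic vowel.

3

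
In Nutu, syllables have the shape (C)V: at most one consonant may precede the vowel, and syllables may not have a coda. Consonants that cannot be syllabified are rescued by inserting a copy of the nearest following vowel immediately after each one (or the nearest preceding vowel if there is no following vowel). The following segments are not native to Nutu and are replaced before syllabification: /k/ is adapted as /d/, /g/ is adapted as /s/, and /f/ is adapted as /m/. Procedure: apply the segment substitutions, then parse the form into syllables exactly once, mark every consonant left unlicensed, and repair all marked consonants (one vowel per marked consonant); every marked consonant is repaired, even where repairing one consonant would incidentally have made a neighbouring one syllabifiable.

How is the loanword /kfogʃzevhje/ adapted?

domoseʃezeveheje

Substitution: /k/ → /d/, /f/ → /m/, /g/ → /s/, giving /dmosʃzevhje/.
The consonants /d/, /s/, /ʃ/, /v/, /h/ cannot be parsed into a legal (C)V syllable (no codas are permitted; onsets are limited to one consonant).
Inserting the epenthetic vowel yields /d/ → /do/, /s/ → /se/, /ʃ/ → /ʃe/, /v/ → /ve/, /h/ → /he/.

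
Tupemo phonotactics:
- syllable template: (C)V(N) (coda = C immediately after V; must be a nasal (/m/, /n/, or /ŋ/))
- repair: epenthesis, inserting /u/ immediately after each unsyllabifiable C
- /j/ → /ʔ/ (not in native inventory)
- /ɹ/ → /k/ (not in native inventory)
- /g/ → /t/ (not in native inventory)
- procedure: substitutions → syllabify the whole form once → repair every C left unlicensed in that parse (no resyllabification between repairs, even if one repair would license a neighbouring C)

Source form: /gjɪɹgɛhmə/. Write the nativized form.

tuʔɪkutɛhumə

Substitution: /g/ → /t/, /j/ → /ʔ/, /ɹ/ → /k/, giving /tʔɪktɛhmə/.
Under (C)V(N), the unsyllabifiable consonants are /t/, /k/, /h/ (only a nasal (/m/, /n/, or /ŋ/) is licensed in coda position; onsets are limited to one consonant).
Epenthesis after each stranded consonant: /t/ → /tu/, /k/ → /ku/, /h/ → /hu/.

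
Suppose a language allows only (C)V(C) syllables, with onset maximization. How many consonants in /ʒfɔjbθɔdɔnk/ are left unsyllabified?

Syllabifying with onset maximization leaves /ʒ/, /b/, /k/ stranded (at most one coda consonant is licensed; onsets are limited to one consonant).

3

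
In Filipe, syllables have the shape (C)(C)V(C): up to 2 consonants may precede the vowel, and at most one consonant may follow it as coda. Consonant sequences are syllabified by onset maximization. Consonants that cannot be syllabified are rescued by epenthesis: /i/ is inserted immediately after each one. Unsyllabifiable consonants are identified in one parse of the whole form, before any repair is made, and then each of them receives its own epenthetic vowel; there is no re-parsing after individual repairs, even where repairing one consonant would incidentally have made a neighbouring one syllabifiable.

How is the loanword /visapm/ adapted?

Under (C)(C)V(C), the unsyllabifiable consonants are /m/ (at most one coda consonant is licensed; onsets may contain at most 2 consonants).
Inserting the epenthetic vowel yields /m/ → /mi/.

visapmi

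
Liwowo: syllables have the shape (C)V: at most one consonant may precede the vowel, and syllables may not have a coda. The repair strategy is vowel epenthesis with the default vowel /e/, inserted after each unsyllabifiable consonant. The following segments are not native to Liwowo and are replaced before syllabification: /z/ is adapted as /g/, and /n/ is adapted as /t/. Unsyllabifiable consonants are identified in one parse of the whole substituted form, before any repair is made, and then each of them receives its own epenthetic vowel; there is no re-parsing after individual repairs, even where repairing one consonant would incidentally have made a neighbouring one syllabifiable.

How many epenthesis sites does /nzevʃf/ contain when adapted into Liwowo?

4

After substitution the input is /tgevʃf/.
The unsyllabifiable consonants are /t/, /v/, /ʃ/, /f/; each receives one epenthetic vowel.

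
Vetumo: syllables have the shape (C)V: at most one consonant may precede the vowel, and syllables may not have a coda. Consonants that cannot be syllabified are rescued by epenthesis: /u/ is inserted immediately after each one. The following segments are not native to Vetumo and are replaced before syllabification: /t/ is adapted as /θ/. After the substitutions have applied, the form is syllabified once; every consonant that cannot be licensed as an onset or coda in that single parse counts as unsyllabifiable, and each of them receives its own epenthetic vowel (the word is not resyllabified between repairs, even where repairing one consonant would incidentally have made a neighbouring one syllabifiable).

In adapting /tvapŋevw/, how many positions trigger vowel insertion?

4

After substitution the input is /θvapŋevw/.
The unsyllabifiable consonants are /θ/, /p/, /v/, /w/; each receives one epenthetic vowel.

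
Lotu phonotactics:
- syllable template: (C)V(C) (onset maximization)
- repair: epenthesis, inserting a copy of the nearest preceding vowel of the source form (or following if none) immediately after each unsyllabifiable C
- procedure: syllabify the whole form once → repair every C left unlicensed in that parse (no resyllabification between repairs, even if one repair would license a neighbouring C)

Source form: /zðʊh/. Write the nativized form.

zʊðʊh

Syllabifying with onset maximization leaves /z/ stranded (at most one coda consonant is licensed; onsets are limited to one consonant).
Inserting the epenthetic vowel yields /z/ → /zʊ/.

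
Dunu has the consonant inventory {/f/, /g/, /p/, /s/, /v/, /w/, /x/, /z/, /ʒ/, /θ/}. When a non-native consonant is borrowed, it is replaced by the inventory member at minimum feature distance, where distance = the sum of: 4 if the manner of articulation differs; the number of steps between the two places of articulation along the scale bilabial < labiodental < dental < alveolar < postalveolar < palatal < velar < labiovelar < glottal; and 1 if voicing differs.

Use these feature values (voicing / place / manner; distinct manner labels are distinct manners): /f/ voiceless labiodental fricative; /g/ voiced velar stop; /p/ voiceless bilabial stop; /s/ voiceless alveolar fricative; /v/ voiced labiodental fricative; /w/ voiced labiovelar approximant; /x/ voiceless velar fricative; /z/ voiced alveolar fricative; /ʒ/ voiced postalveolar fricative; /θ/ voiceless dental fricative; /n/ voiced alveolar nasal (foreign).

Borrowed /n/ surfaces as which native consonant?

/z/ is closest: manner differs (nasal→fricative, +4), place distance 0 (alveolar→alveolar), same voicing; total 4. Next closest is /s/ at distance 5.

z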